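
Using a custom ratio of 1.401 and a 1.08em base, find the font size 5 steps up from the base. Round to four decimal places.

5.8293em

1.08 × 1.401⁵ = 1.08 × 5.39748 ≈ 5.8293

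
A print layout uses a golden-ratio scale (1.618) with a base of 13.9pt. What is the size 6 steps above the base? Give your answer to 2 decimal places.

249.39pt

Each step on a modular scale multiplies by the ratio, so the size n steps from the base is base × ratioⁿ.
13.9 × 1.618⁶ = 13.9 × 17.94201 ≈ 249.39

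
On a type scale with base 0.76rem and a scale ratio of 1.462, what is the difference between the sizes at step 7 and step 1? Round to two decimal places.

Step 1: 0.76 × 1.462 = 1.1111rem
Step 7: 0.76 × 1.462⁷ = 10.8504rem
Difference: 10.8504 − 1.1111 = 9.7393rem

9.74rem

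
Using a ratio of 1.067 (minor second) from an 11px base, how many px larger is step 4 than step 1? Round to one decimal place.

2.5px

Step 1: 11.0 × 1.067 = 11.737px
Step 4: 11.0 × 1.067⁴ = 14.258px
Difference: 14.258 − 11.737 = 2.521px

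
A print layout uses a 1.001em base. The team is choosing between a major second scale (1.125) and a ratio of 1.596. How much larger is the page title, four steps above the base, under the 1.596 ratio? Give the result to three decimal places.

4.891em

Major second: 1.001 × 1.125⁴ = 1.60341em
At 1.596: 1.001 × 1.596⁴ = 6.49480em
Difference: 6.49480 − 1.60341 = 4.89139em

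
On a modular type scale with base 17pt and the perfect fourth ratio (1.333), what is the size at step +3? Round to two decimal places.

17.0 × 1.333³ = 17.0 × 2.36859 ≈ 40.27

40.27pt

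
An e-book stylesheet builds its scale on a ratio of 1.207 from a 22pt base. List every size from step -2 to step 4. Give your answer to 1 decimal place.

Step -2: 22.0 ÷ 1.207² = 15.1
Step -1: 22.0 ÷ 1.207 = 18.2
Step 0: 22pt
Step 1: 22.0 × 1.207 = 26.6
Step 2: 22.0 × 1.207² = 32.1
Step 3: 22.0 × 1.207³ = 38.7
Step 4: 22.0 × 1.207⁴ = 46.7

15.1pt, 18.2pt, 22.0pt, 26.6pt, 32.1pt, 38.7pt, 46.7pt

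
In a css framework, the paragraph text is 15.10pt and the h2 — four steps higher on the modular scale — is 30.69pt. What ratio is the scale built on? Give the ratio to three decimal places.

1.194

r⁴ = 30.69 / 15.10, so r = (30.69/15.10)^(1/4).
r = 2.0325^(1/4) ≈ 1.1940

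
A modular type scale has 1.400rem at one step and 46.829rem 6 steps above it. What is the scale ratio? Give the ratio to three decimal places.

r⁶ = 46.829 / 1.400, so r = (46.829/1.400)^(1/6).
r = 33.4493^(1/6) ≈ 1.7950

1.795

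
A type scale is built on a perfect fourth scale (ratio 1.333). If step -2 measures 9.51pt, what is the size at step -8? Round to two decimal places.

9.51 ÷ 1.333⁶ = 9.51 ÷ 5.61023 ≈ 1.695

1.70pt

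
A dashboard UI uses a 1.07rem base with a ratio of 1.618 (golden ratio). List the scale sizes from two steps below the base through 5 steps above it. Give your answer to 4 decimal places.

0.4087rem, 0.6613rem, 1.0700rem, 1.7313rem, 2.8012rem, 4.5323rem, 7.3333rem, 11.8652rem

Step -2: 1.07 ÷ 1.618² = 0.4087
Step -1: 1.07 ÷ 1.618 = 0.6613
Step 0: 1.07rem
Step 1: 1.07 × 1.618 = 1.7313
Step 2: 1.07 × 1.618² = 2.8012
Step 3: 1.07 × 1.618³ = 4.5323
Step 4: 1.07 × 1.618⁴ = 7.3333
Step 5: 1.07 × 1.618⁵ = 11.8652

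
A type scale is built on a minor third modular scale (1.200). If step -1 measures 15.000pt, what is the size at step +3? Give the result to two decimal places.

31.10pt

Moving from step -1 to step +3 is 4 steps up, so multiply by r⁴.
15.000 × 1.200⁴ = 15.000 × 2.07360 ≈ 31.104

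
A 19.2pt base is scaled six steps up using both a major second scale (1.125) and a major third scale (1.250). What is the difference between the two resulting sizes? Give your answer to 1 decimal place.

Major second: 19.2 × 1.125⁶ = 38.924pt
Major third: 19.2 × 1.250⁶ = 73.242pt
Difference: 73.242 − 38.924 = 34.318pt

34.3pt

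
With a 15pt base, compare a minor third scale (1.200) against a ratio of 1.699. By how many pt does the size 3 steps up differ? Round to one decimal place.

47.6pt

Minor third: 15.0 × 1.200³ = 25.920pt
At 1.699: 15.0 × 1.699³ = 73.565pt
Difference: 73.565 − 25.920 = 47.645pt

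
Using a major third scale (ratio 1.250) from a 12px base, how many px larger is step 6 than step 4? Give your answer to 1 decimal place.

16.5px

Step 4: 12.0 × 1.250⁴ = 29.297px
Step 6: 12.0 × 1.250⁶ = 45.776px
Difference: 45.776 − 29.297 = 16.479px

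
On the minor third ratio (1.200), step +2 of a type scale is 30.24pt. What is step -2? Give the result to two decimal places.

Moving from step +2 to step -2 is 4 steps down, so divide by r⁴.
30.24 ÷ 1.200⁴ = 30.24 ÷ 2.07360 ≈ 14.583

14.58pt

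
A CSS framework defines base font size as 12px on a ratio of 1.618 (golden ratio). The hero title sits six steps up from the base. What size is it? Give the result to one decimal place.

215.3px

Every step multiplies by the scale ratio.
12.0 × 1.618⁶ = 12.0 × 17.94201 ≈ 215.30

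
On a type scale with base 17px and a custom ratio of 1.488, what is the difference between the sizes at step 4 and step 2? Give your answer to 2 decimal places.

Step 2: 17.0 × 1.488² = 37.6404px
Step 4: 17.0 × 1.488⁴ = 83.3414px
Difference: 83.3414 − 37.6404 = 45.7010px

45.70px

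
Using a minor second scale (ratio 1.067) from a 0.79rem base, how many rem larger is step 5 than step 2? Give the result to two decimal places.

Step 2: 0.79 × 1.067² = 0.8994rem
Step 5: 0.79 × 1.067⁵ = 1.0926rem
Difference: 1.0926 − 0.8994 = 0.1932rem

0.19rem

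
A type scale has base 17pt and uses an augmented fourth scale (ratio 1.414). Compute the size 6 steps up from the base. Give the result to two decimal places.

Every step multiplies by the scale ratio.
17.0 × 1.414⁶ = 17.0 × 7.99275 ≈ 135.88

135.88pt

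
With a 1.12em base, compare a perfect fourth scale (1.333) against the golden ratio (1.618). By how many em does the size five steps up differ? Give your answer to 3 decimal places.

Perfect fourth: 1.12 × 1.333⁵ = 4.71377em
Golden ratio: 1.12 × 1.618⁵ = 12.41969em
Difference: 12.41969 − 4.71377 = 7.70592em

7.706em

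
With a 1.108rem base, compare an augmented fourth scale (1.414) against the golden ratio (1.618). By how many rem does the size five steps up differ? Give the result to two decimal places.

Augmented fourth: 1.108 × 1.414⁵ = 6.2631rem
Golden ratio: 1.108 × 1.618⁵ = 12.2866rem
Difference: 12.2866 − 6.2631 = 6.0235rem

6.02rem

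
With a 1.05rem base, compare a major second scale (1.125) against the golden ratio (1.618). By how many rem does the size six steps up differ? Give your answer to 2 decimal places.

16.71rem

Major second: 1.05 × 1.125⁶ = 2.1287rem
Golden ratio: 1.05 × 1.618⁶ = 18.8391rem
Difference: 18.8391 − 2.1287 = 16.7104rem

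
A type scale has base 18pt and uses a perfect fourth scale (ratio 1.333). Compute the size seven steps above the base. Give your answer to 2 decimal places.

Every step multiplies by the scale ratio.
18.0 × 1.333⁷ = 18.0 × 7.47844 ≈ 134.61

134.61pt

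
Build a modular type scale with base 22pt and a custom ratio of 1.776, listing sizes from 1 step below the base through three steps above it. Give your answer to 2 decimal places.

Step -1: 22.0 ÷ 1.776 = 12.39
Step 0: 22pt
Step 1: 22.0 × 1.776 = 39.07
Step 2: 22.0 × 1.776² = 69.39
Step 3: 22.0 × 1.776³ = 123.24

12.39pt, 22.00pt, 39.07pt, 69.39pt, 123.24pt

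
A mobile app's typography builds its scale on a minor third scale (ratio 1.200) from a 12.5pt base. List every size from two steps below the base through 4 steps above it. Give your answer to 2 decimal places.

Step -2: 12.5 ÷ 1.200² = 8.68
Step -1: 12.5 ÷ 1.200 = 10.42
Step 0: 12.5pt
Step 1: 12.5 × 1.200 = 15.00
Step 2: 12.5 × 1.200² = 18.00
Step 3: 12.5 × 1.200³ = 21.60
Step 4: 12.5 × 1.200⁴ = 25.92

8.68pt, 10.42pt, 12.50pt, 15.00pt, 18.00pt, 21.60pt, 25.92pt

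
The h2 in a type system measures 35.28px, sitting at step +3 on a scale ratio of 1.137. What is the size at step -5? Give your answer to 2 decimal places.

35.28 ÷ 1.137⁸ = 35.28 ÷ 2.79308 ≈ 12.631

12.63px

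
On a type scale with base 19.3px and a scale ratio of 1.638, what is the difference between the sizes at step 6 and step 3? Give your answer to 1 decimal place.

Step 3: 19.3 × 1.638³ = 84.820px
Step 6: 19.3 × 1.638⁶ = 372.770px
Difference: 372.770 − 84.820 = 287.950px

287.9px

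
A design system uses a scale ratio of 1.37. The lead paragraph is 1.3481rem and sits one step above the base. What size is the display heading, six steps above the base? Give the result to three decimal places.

1.3481 × 1.37⁵ = 1.3481 × 4.82617 ≈ 6.506

6.506rem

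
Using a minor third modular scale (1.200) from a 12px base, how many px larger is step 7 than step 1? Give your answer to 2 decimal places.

Step 1: 12.0 × 1.200 = 14.4000px
Step 7: 12.0 × 1.200⁷ = 42.9982px
Difference: 42.9982 − 14.4000 = 28.5982px

28.60px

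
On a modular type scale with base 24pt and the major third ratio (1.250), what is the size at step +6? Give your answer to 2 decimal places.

91.55pt

24.0 × 1.250⁶ = 24.0 × 3.81470 ≈ 91.55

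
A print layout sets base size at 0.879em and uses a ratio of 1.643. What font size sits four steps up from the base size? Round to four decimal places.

6.4053em

0.879 × 1.643⁴ = 0.879 × 7.28702 ≈ 6.4053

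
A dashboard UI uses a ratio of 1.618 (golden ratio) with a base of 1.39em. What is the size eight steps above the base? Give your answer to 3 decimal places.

A modular type scale is a geometric sequence: sizeₙ = base × rⁿ.
1.39 × 1.618⁸ = 1.39 × 46.97082 ≈ 65.289

65.289em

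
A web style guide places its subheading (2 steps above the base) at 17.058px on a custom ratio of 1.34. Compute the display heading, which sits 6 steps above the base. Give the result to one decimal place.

55.0px

17.058 × 1.34⁴ = 17.058 × 3.22418 ≈ 54.998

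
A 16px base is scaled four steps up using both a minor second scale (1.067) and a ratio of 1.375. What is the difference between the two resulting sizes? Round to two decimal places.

Minor second: 16.0 × 1.067⁴ = 20.7385px
At 1.375: 16.0 × 1.375⁴ = 57.1914px
Difference: 57.1914 − 20.7385 = 36.4529px

36.45px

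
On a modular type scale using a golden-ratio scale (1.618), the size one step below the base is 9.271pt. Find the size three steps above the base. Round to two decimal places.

9.271 × 1.618⁴ = 9.271 × 6.85353 ≈ 63.539

63.54pt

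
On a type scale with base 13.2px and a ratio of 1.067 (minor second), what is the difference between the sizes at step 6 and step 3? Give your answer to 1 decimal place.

Step 3: 13.2 × 1.067³ = 16.035px
Step 6: 13.2 × 1.067⁶ = 19.479px
Difference: 19.479 − 16.035 = 3.444px

3.4px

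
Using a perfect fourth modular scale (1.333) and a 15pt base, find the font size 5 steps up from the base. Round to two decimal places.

A modular type scale is a geometric sequence: sizeₙ = base × rⁿ.
15.0 × 1.333⁵ = 15.0 × 4.20873 ≈ 63.13

63.13pt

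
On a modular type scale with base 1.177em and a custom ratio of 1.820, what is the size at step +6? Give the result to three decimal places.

42.776em

A modular type scale is a geometric sequence: sizeₙ = base × rⁿ.
1.177 × 1.820⁶ = 1.177 × 36.34363 ≈ 42.776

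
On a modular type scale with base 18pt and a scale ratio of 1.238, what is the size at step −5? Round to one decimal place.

6.2pt

Each step on a modular scale multiplies by the ratio, so the size n steps from the base is base × ratioⁿ.
18.0 ÷ 1.238⁵ = 18.0 ÷ 2.90806 ≈ 6.19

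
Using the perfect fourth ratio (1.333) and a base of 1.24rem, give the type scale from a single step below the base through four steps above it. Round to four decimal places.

Step -1: 1.24 ÷ 1.333 = 0.9302
Step 0: 1.24rem
Step 1: 1.24 × 1.333 = 1.6529
Step 2: 1.24 × 1.333² = 2.2033
Step 3: 1.24 × 1.333³ = 2.9371
Step 4: 1.24 × 1.333⁴ = 3.9151

0.9302rem, 1.2400rem, 1.6529rem, 2.2033rem, 2.9371rem, 3.9151rem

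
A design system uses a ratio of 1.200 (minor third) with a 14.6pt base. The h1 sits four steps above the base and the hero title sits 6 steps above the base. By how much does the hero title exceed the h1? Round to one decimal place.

Step 4: 14.6 × 1.200⁴ = 30.275pt
Step 6: 14.6 × 1.200⁶ = 43.595pt
Difference: 43.595 − 30.275 = 13.320pt

13.3pt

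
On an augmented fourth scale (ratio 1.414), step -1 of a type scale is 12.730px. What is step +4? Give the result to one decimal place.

12.730 × 1.414⁵ = 12.730 × 5.65258 ≈ 71.957

72.0px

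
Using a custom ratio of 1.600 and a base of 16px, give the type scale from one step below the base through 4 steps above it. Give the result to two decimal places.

10.00px, 16.00px, 25.60px, 40.96px, 65.54px, 104.86px

Step -1: 16.0 ÷ 1.600 = 10.00
Step 0: 16px
Step 1: 16.0 × 1.600 = 25.60
Step 2: 16.0 × 1.600² = 40.96
Step 3: 16.0 × 1.600³ = 65.54
Step 4: 16.0 × 1.600⁴ = 104.86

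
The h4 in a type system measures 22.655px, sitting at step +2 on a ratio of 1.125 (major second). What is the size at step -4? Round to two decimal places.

11.18px

Moving from step +2 to step -4 is 6 steps down, so divide by r⁶.
22.655 ÷ 1.125⁶ = 22.655 ÷ 2.02729 ≈ 11.175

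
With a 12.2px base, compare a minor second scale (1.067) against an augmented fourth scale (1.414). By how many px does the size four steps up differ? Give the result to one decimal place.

33.0px

Minor second: 12.2 × 1.067⁴ = 15.813px
Augmented fourth: 12.2 × 1.414⁴ = 48.771px
Difference: 48.771 − 15.813 = 32.958px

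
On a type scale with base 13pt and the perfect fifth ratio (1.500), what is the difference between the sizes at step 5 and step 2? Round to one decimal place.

Step 2: 13.0 × 1.500² = 29.250pt
Step 5: 13.0 × 1.500⁵ = 98.719pt
Difference: 98.719 − 29.250 = 69.469pt

69.5pt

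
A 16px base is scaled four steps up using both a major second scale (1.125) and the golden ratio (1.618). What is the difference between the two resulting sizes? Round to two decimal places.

84.03px

Major second: 16.0 × 1.125⁴ = 25.6289px
Golden ratio: 16.0 × 1.618⁴ = 109.6564px
Difference: 109.6564 − 25.6289 = 84.0275px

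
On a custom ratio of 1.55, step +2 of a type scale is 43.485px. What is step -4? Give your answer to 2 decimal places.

Moving from step +2 to step -4 is 6 steps down, so divide by r⁶.
43.485 ÷ 1.55⁶ = 43.485 ÷ 13.86725 ≈ 3.136

3.14px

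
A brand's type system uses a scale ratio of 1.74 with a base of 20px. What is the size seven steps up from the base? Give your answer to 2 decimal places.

965.77px

A modular type scale is a geometric sequence: sizeₙ = base × rⁿ.
20.0 × 1.74⁷ = 20.0 × 48.28861 ≈ 965.77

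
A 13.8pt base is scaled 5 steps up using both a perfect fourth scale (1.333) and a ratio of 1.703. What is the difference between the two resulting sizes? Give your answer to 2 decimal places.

139.59pt

Perfect fourth: 13.8 × 1.333⁵ = 58.0804pt
At 1.703: 13.8 × 1.703⁵ = 197.6753pt
Difference: 197.6753 − 58.0804 = 139.5949pt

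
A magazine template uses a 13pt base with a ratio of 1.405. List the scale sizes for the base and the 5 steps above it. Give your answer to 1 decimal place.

13.0pt, 18.3pt, 25.7pt, 36.1pt, 50.7pt, 71.2pt

Step 0: 13pt
Step 1: 13.0 × 1.405 = 18.3
Step 2: 13.0 × 1.405² = 25.7
Step 3: 13.0 × 1.405³ = 36.1
Step 4: 13.0 × 1.405⁴ = 50.7
Step 5: 13.0 × 1.405⁵ = 71.2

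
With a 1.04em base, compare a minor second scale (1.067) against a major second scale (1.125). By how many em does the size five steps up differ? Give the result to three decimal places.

0.436em

Minor second: 1.04 × 1.067⁵ = 1.43832em
Major second: 1.04 × 1.125⁵ = 1.87411em
Difference: 1.87411 − 1.43832 = 0.43579em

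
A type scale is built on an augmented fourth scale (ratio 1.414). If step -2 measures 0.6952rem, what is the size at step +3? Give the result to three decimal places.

3.930rem

The gap is 3 − (-2) = 5 steps, so the factor is 1.414^5.
0.6952 × 1.414⁵ = 0.6952 × 5.65258 ≈ 3.930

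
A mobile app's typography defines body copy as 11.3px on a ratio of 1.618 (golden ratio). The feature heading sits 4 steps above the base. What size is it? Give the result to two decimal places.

11.3 × 1.618⁴ = 11.3 × 6.85353 ≈ 77.44

77.44px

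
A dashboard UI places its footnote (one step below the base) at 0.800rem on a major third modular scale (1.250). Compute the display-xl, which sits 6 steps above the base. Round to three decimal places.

0.800 × 1.250⁷ = 0.800 × 4.76837 ≈ 3.815

3.815rem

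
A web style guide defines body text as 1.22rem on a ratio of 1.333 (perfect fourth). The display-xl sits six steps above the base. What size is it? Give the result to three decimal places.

6.844rem

Each step on a modular scale multiplies by the ratio, so the size n steps from the base is base × ratioⁿ.
1.22 × 1.333⁶ = 1.22 × 5.61023 ≈ 6.844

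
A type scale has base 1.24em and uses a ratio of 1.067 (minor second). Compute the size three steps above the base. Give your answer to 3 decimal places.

1.506em

Every step multiplies by the scale ratio.
1.24 × 1.067³ = 1.24 × 1.21477 ≈ 1.506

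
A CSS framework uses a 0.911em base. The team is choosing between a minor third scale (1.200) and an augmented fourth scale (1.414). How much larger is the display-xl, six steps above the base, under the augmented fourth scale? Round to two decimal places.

4.56em

Minor third: 0.911 × 1.200⁶ = 2.7202em
Augmented fourth: 0.911 × 1.414⁶ = 7.2814em
Difference: 7.2814 − 2.7202 = 4.5612em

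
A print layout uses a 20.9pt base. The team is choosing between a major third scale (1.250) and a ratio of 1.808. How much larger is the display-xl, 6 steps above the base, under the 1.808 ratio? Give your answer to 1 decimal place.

Major third: 20.9 × 1.250⁶ = 79.727pt
At 1.808: 20.9 × 1.808⁶ = 730.024pt
Difference: 730.024 − 79.727 = 650.297pt

650.3pt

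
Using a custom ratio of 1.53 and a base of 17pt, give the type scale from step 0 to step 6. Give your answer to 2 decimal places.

Step 0: 17pt
Step 1: 17.0 × 1.53 = 26.01
Step 2: 17.0 × 1.53² = 39.80
Step 3: 17.0 × 1.53³ = 60.89
Step 4: 17.0 × 1.53⁴ = 93.16
Step 5: 17.0 × 1.53⁵ = 142.53
Step 6: 17.0 × 1.53⁶ = 218.07

17.00pt, 26.01pt, 39.80pt, 60.89pt, 93.16pt, 142.53pt, 218.07pt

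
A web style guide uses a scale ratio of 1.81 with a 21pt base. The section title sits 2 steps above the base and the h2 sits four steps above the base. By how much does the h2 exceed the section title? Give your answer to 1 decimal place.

Step 2: 21.0 × 1.81² = 68.798pt
Step 4: 21.0 × 1.81⁴ = 225.389pt
Difference: 225.389 − 68.798 = 156.591pt

156.6pt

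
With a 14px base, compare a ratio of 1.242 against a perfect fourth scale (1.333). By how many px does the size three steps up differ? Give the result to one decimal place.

6.3px

At 1.242: 14.0 × 1.242³ = 26.822px
Perfect fourth: 14.0 × 1.333³ = 33.160px
Difference: 33.160 − 26.822 = 6.338px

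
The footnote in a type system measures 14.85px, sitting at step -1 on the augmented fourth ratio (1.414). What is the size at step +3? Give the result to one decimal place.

59.4px

14.85 × 1.414⁴ = 14.85 × 3.99758 ≈ 59.364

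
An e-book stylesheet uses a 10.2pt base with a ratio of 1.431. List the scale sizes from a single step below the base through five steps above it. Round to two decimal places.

Step -1: 10.2 ÷ 1.431 = 7.13
Step 0: 10.2pt
Step 1: 10.2 × 1.431 = 14.60
Step 2: 10.2 × 1.431² = 20.89
Step 3: 10.2 × 1.431³ = 29.89
Step 4: 10.2 × 1.431⁴ = 42.77
Step 5: 10.2 × 1.431⁵ = 61.21

7.13pt, 10.20pt, 14.60pt, 20.89pt, 29.89pt, 42.77pt, 61.21pt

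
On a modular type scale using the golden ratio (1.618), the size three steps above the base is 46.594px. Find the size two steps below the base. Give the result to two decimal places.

4.20px

The gap is -2 − (3) = -5 steps, so the factor is 1.618^-5.
46.594 ÷ 1.618⁵ = 46.594 ÷ 11.08901 ≈ 4.202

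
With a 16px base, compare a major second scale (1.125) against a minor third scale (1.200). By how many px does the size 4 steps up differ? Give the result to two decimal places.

Major second: 16.0 × 1.125⁴ = 25.6289px
Minor third: 16.0 × 1.200⁴ = 33.1776px
Difference: 33.1776 − 25.6289 = 7.5487px

7.55px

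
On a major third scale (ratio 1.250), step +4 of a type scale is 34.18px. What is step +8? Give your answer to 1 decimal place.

The gap is 8 − (4) = 4 steps, so the factor is 1.250^4.
34.18 × 1.250⁴ = 34.18 × 2.44141 ≈ 83.447

83.4px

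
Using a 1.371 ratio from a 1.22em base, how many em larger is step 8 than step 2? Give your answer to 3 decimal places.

Step 2: 1.22 × 1.371² = 2.29316em
Step 8: 1.22 × 1.371⁸ = 15.22858em
Difference: 15.22858 − 2.29316 = 12.93542em

12.935em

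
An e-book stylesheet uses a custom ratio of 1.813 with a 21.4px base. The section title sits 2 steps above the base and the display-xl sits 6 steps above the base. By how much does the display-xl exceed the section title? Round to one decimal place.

Step 2: 21.4 × 1.813² = 70.341px
Step 6: 21.4 × 1.813⁶ = 759.977px
Difference: 759.977 − 70.341 = 689.636px

689.6px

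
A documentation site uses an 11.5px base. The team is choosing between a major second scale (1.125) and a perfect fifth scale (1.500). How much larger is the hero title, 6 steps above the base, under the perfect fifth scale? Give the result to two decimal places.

107.68px

Major second: 11.5 × 1.125⁶ = 23.3138px
Perfect fifth: 11.5 × 1.500⁶ = 130.9922px
Difference: 130.9922 − 23.3138 = 107.6784px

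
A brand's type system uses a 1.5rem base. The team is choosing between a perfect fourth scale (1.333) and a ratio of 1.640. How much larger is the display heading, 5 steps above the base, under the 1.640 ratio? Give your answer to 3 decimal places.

Perfect fourth: 1.5 × 1.333⁵ = 6.31309rem
At 1.640: 1.5 × 1.640⁵ = 17.79551rem
Difference: 17.79551 − 6.31309 = 11.48242rem

11.482rem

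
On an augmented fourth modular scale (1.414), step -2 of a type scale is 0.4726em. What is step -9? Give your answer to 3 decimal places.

0.4726 ÷ 1.414⁷ = 0.4726 ÷ 11.30175 ≈ 0.042

0.042em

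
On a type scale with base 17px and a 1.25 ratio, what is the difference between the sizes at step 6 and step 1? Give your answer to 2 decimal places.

43.60px

Step 1: 17.0 × 1.25 = 21.2500px
Step 6: 17.0 × 1.25⁶ = 64.8499px
Difference: 64.8499 − 21.2500 = 43.5999px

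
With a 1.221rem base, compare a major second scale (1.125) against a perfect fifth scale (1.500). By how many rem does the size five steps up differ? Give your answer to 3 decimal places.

7.072rem

Major second: 1.221 × 1.125⁵ = 2.20028rem
Perfect fifth: 1.221 × 1.500⁵ = 9.27197rem
Difference: 9.27197 − 2.20028 = 7.07169rem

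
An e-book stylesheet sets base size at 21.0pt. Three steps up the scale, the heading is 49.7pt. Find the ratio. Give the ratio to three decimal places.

1.333

The ratio satisfies 21.0 × r³ = 49.7, so r = (49.7 / 21.0)^(1/3).
r = 2.3667^(1/3) ≈ 1.3326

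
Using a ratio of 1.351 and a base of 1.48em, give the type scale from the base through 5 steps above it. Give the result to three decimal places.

Step 0: 1.48em
Step 1: 1.48 × 1.351 = 1.999
Step 2: 1.48 × 1.351² = 2.701
Step 3: 1.48 × 1.351³ = 3.649
Step 4: 1.48 × 1.351⁴ = 4.930
Step 5: 1.48 × 1.351⁵ = 6.661

1.480em, 1.999em, 2.701em, 3.649em, 4.930em, 6.661em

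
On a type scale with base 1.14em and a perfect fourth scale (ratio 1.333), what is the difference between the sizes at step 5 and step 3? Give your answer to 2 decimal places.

Step 3: 1.14 × 1.333³ = 2.7002em
Step 5: 1.14 × 1.333⁵ = 4.7979em
Difference: 4.7979 − 2.7002 = 2.0977em

2.10em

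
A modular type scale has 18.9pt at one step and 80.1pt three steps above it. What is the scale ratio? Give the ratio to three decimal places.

r³ = 80.1 / 18.9, so r = (80.1/18.9)^(1/3).
r = 4.2381^(1/3) ≈ 1.6183

1.618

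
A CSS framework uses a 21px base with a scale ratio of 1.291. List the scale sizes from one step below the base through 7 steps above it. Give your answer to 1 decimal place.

16.3px, 21.0px, 27.1px, 35.0px, 45.2px, 58.3px, 75.3px, 97.2px, 125.5px

Step -1: 21.0 ÷ 1.291 = 16.3
Step 0: 21px
Step 1: 21.0 × 1.291 = 27.1
Step 2: 21.0 × 1.291² = 35.0
Step 3: 21.0 × 1.291³ = 45.2
Step 4: 21.0 × 1.291⁴ = 58.3
Step 5: 21.0 × 1.291⁵ = 75.3
Step 6: 21.0 × 1.291⁶ = 97.2
Step 7: 21.0 × 1.291⁷ = 125.5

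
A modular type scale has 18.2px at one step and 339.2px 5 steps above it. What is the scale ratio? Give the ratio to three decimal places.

The ratio satisfies 18.2 × r⁵ = 339.2, so r = (339.2 / 18.2)^(1/5).
r = 18.6374^(1/5) ≈ 1.7951

1.795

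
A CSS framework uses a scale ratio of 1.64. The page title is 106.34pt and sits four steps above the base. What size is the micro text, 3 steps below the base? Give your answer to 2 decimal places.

3.33pt

Moving from step +4 to step -3 is 7 steps down, so divide by r⁷.
106.34 ÷ 1.64⁷ = 106.34 ÷ 31.90854 ≈ 3.333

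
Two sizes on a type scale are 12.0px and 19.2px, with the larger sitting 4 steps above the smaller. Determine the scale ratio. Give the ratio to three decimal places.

The ratio satisfies 12.0 × r⁴ = 19.2, so r = (19.2 / 12.0)^(1/4).
r = 1.6000^(1/4) ≈ 1.1247

1.125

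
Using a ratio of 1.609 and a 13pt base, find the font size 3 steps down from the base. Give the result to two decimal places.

A modular type scale is a geometric sequence: sizeₙ = base × rⁿ.
13.0 ÷ 1.609³ = 13.0 ÷ 4.16551 ≈ 3.12

3.12pt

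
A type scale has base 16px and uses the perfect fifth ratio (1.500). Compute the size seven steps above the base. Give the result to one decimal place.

16.0 × 1.500⁷ = 16.0 × 17.08594 ≈ 273.38

273.4px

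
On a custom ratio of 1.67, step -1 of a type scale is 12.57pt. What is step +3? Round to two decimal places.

97.77pt

The gap is 3 − (-1) = 4 steps, so the factor is 1.67^4.
12.57 × 1.67⁴ = 12.57 × 7.77796 ≈ 97.769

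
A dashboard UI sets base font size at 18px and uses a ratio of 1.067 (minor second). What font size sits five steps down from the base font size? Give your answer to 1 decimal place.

13.0px

Every step multiplies by the scale ratio.
18.0 ÷ 1.067⁵ = 18.0 ÷ 1.38300 ≈ 13.02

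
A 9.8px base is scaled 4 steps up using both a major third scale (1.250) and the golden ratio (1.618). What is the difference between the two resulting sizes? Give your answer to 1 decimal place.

43.2px

Major third: 9.8 × 1.250⁴ = 23.926px
Golden ratio: 9.8 × 1.618⁴ = 67.165px
Difference: 67.165 − 23.926 = 43.239px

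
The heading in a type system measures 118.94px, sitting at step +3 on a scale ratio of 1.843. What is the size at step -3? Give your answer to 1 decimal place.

3.0px

118.94 ÷ 1.843⁶ = 118.94 ÷ 39.18790 ≈ 3.035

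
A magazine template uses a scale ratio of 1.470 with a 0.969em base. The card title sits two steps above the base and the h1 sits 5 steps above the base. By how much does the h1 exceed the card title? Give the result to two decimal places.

4.56em

Step 2: 0.969 × 1.470² = 2.0939em
Step 5: 0.969 × 1.470⁵ = 6.6514em
Difference: 6.6514 − 2.0939 = 4.5575em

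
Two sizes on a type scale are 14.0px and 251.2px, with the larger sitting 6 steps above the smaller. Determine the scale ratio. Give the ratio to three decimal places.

1.618

r⁶ = 251.2 / 14.0, so r = (251.2/14.0)^(1/6).
r = 17.9429^(1/6) ≈ 1.6180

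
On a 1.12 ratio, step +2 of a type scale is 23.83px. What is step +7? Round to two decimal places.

42.00px

23.83 × 1.12⁵ = 23.83 × 1.76234 ≈ 41.997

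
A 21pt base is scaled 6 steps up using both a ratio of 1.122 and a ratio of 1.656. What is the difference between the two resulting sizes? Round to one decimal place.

At 1.122: 21.0 × 1.122⁶ = 41.896pt
At 1.656: 21.0 × 1.656⁶ = 433.093pt
Difference: 433.093 − 41.896 = 391.197pt

391.2pt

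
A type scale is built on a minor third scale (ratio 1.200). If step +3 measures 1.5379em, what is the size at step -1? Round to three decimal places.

0.742em

1.5379 ÷ 1.200⁴ = 1.5379 ÷ 2.07360 ≈ 0.742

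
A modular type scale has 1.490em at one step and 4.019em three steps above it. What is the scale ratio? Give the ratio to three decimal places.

r³ = 4.019 / 1.490, so r = (4.019/1.490)^(1/3).
r = 2.6973^(1/3) ≈ 1.3920

1.392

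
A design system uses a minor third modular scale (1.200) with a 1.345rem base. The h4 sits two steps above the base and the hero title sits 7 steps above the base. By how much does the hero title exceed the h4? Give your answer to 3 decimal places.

Step 2: 1.345 × 1.200² = 1.93680rem
Step 7: 1.345 × 1.200⁷ = 4.81938rem
Difference: 4.81938 − 1.93680 = 2.88258rem

2.883rem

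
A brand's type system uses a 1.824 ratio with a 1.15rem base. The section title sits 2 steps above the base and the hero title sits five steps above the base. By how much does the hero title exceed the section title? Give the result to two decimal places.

Step 2: 1.15 × 1.824² = 3.8260rem
Step 5: 1.15 × 1.824⁵ = 23.2179rem
Difference: 23.2179 − 3.8260 = 19.3919rem

19.39rem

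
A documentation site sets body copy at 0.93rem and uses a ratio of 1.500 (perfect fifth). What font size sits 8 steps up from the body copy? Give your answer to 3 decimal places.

23.835rem

0.93 × 1.500⁸ = 0.93 × 25.62891 ≈ 23.835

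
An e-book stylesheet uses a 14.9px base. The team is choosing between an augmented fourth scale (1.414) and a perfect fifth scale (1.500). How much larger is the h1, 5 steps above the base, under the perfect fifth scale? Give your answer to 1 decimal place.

28.9px

Augmented fourth: 14.9 × 1.414⁵ = 84.224px
Perfect fifth: 14.9 × 1.500⁵ = 113.147px
Difference: 113.147 − 84.224 = 28.923px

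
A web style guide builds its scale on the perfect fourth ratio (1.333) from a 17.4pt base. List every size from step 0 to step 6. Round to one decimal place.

17.4pt, 23.2pt, 30.9pt, 41.2pt, 54.9pt, 73.2pt, 97.6pt

Step 0: 17.4pt
Step 1: 17.4 × 1.333 = 23.2
Step 2: 17.4 × 1.333² = 30.9
Step 3: 17.4 × 1.333³ = 41.2
Step 4: 17.4 × 1.333⁴ = 54.9
Step 5: 17.4 × 1.333⁵ = 73.2
Step 6: 17.4 × 1.333⁶ = 97.6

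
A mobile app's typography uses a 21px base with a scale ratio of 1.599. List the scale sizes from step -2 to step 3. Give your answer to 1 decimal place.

8.2px, 13.1px, 21.0px, 33.6px, 53.7px, 85.9px

Step -2: 21.0 ÷ 1.599² = 8.2
Step -1: 21.0 ÷ 1.599 = 13.1
Step 0: 21px
Step 1: 21.0 × 1.599 = 33.6
Step 2: 21.0 × 1.599² = 53.7
Step 3: 21.0 × 1.599³ = 85.9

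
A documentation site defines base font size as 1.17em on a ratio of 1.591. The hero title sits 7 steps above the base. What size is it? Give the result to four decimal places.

30.1910em

A modular type scale is a geometric sequence: sizeₙ = base × rⁿ.
1.17 × 1.591⁷ = 1.17 × 25.80425 ≈ 30.1910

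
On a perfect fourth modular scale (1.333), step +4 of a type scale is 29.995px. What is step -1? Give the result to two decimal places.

Moving from step +4 to step -1 is 5 steps down, so divide by r⁵.
29.995 ÷ 1.333⁵ = 29.995 ÷ 4.20873 ≈ 7.127

7.13px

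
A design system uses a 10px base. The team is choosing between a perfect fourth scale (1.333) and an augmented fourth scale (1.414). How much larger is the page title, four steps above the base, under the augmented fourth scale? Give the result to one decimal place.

8.4px

Perfect fourth: 10.0 × 1.333⁴ = 31.573px
Augmented fourth: 10.0 × 1.414⁴ = 39.976px
Difference: 39.976 − 31.573 = 8.403px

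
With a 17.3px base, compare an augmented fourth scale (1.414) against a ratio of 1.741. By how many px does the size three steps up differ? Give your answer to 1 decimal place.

Augmented fourth: 17.3 × 1.414³ = 48.910px
At 1.741: 17.3 × 1.741³ = 91.294px
Difference: 91.294 − 48.910 = 42.384px

42.4px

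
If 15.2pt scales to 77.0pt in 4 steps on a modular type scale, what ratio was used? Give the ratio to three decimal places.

1.500

The ratio satisfies 15.2 × r⁴ = 77.0, so r = (77.0 / 15.2)^(1/4).
r = 5.0658^(1/4) ≈ 1.5002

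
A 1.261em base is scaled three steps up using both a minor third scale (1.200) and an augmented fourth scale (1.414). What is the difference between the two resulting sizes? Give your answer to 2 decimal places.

1.39em

Minor third: 1.261 × 1.200³ = 2.1790em
Augmented fourth: 1.261 × 1.414³ = 3.5650em
Difference: 3.5650 − 2.1790 = 1.3860em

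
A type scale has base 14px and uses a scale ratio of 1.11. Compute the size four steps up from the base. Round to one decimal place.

21.3px

14.0 × 1.11⁴ = 14.0 × 1.51807 ≈ 21.25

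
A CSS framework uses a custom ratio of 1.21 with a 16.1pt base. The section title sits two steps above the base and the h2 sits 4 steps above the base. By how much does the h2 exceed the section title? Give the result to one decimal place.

Step 2: 16.1 × 1.21² = 23.572pt
Step 4: 16.1 × 1.21⁴ = 34.512pt
Difference: 34.512 − 23.572 = 10.940pt

10.9pt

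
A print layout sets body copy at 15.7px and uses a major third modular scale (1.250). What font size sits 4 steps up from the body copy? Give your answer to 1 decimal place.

15.7 × 1.250⁴ = 15.7 × 2.44141 ≈ 38.33

38.3px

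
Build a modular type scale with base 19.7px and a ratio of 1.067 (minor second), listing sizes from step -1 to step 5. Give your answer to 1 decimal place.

Step -1: 19.7 ÷ 1.067 = 18.5
Step 0: 19.7px
Step 1: 19.7 × 1.067 = 21.0
Step 2: 19.7 × 1.067² = 22.4
Step 3: 19.7 × 1.067³ = 23.9
Step 4: 19.7 × 1.067⁴ = 25.5
Step 5: 19.7 × 1.067⁵ = 27.2

18.5px, 19.7px, 21.0px, 22.4px, 23.9px, 25.5px, 27.2px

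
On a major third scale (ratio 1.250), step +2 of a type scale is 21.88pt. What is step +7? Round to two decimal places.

The gap is 7 − (2) = 5 steps, so the factor is 1.250^5.
21.88 × 1.250⁵ = 21.88 × 3.05176 ≈ 66.772

66.77pt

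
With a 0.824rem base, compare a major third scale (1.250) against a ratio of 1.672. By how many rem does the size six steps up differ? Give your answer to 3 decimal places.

14.860rem

Major third: 0.824 × 1.250⁶ = 3.14331rem
At 1.672: 0.824 × 1.672⁶ = 18.00300rem
Difference: 18.00300 − 3.14331 = 14.85969rem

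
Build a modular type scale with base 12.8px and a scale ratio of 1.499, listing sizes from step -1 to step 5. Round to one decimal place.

Step -1: 12.8 ÷ 1.499 = 8.5
Step 0: 12.8px
Step 1: 12.8 × 1.499 = 19.2
Step 2: 12.8 × 1.499² = 28.8
Step 3: 12.8 × 1.499³ = 43.1
Step 4: 12.8 × 1.499⁴ = 64.6
Step 5: 12.8 × 1.499⁵ = 96.9

8.5px, 12.8px, 19.2px, 28.8px, 43.1px, 64.6px, 96.9px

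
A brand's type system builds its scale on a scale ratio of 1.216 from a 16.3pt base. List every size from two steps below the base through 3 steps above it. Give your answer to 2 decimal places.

Step -2: 16.3 ÷ 1.216² = 11.02
Step -1: 16.3 ÷ 1.216 = 13.40
Step 0: 16.3pt
Step 1: 16.3 × 1.216 = 19.82
Step 2: 16.3 × 1.216² = 24.10
Step 3: 16.3 × 1.216³ = 29.31

11.02pt, 13.40pt, 16.30pt, 19.82pt, 24.10pt, 29.31pt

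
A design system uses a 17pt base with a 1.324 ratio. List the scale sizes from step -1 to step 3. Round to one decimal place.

12.8pt, 17.0pt, 22.5pt, 29.8pt, 39.5pt

Step -1: 17.0 ÷ 1.324 = 12.8
Step 0: 17pt
Step 1: 17.0 × 1.324 = 22.5
Step 2: 17.0 × 1.324² = 29.8
Step 3: 17.0 × 1.324³ = 39.5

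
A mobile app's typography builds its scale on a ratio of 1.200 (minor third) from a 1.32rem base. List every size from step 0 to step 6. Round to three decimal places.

Step 0: 1.32rem
Step 1: 1.32 × 1.200 = 1.584
Step 2: 1.32 × 1.200² = 1.901
Step 3: 1.32 × 1.200³ = 2.281
Step 4: 1.32 × 1.200⁴ = 2.737
Step 5: 1.32 × 1.200⁵ = 3.285
Step 6: 1.32 × 1.200⁶ = 3.941

1.320rem, 1.584rem, 1.901rem, 2.281rem, 2.737rem, 3.285rem, 3.941rem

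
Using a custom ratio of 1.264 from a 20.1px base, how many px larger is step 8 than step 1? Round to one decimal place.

105.6px

Step 1: 20.1 × 1.264 = 25.406px
Step 8: 20.1 × 1.264⁸ = 130.970px
Difference: 130.970 − 25.406 = 105.564px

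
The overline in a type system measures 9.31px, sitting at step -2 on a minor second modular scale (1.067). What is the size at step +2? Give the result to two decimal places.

12.07px

9.31 × 1.067⁴ = 9.31 × 1.29616 ≈ 12.067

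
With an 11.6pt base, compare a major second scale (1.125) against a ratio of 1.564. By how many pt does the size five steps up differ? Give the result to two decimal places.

Major second: 11.6 × 1.125⁵ = 20.9036pt
At 1.564: 11.6 × 1.564⁵ = 108.5530pt
Difference: 108.5530 − 20.9036 = 87.6494pt

87.65pt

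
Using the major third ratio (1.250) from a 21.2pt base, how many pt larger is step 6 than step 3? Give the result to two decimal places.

Step 3: 21.2 × 1.250³ = 41.4062pt
Step 6: 21.2 × 1.250⁶ = 80.8716pt
Difference: 80.8716 − 41.4062 = 39.4654pt

39.47pt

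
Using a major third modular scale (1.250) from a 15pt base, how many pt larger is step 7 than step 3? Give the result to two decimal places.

42.23pt

Step 3: 15.0 × 1.250³ = 29.2969pt
Step 7: 15.0 × 1.250⁷ = 71.5256pt
Difference: 71.5256 − 29.2969 = 42.2287pt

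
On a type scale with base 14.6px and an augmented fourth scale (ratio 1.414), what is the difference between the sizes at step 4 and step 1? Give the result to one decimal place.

Step 1: 14.6 × 1.414 = 20.644px
Step 4: 14.6 × 1.414⁴ = 58.365px
Difference: 58.365 − 20.644 = 37.721px

37.7px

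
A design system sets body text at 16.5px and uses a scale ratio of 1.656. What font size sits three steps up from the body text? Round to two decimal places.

74.93px

Every step multiplies by the scale ratio.
16.5 × 1.656³ = 16.5 × 4.54131 ≈ 74.93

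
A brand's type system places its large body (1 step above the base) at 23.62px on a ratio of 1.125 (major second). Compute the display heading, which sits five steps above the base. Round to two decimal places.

23.62 × 1.125⁴ = 23.62 × 1.60181 ≈ 37.835

37.83px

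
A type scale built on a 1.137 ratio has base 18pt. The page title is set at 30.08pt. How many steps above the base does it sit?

4

1.137ⁿ = 30.08 / 18 = 1.6711
n = ln(1.6711) / ln(1.137) = 0.5135 / 0.1284 ≈ 4.00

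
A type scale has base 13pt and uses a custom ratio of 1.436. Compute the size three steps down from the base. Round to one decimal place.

4.4pt

13.0 ÷ 1.436³ = 13.0 ÷ 2.96117 ≈ 4.39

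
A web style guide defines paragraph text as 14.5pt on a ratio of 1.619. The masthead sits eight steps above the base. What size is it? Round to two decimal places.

Each step on a modular scale multiplies by the ratio, so the size n steps from the base is base × ratioⁿ.
14.5 × 1.619⁸ = 14.5 × 47.20356 ≈ 684.45

684.45pt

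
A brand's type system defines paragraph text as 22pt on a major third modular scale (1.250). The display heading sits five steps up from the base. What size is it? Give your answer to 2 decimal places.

67.14pt

A modular type scale is a geometric sequence: sizeₙ = base × rⁿ.
22.0 × 1.250⁵ = 22.0 × 3.05176 ≈ 67.14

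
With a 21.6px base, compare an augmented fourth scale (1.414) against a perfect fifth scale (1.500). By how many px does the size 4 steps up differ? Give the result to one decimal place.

23.0px

Augmented fourth: 21.6 × 1.414⁴ = 86.348px
Perfect fifth: 21.6 × 1.500⁴ = 109.350px
Difference: 109.350 − 86.348 = 23.002px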